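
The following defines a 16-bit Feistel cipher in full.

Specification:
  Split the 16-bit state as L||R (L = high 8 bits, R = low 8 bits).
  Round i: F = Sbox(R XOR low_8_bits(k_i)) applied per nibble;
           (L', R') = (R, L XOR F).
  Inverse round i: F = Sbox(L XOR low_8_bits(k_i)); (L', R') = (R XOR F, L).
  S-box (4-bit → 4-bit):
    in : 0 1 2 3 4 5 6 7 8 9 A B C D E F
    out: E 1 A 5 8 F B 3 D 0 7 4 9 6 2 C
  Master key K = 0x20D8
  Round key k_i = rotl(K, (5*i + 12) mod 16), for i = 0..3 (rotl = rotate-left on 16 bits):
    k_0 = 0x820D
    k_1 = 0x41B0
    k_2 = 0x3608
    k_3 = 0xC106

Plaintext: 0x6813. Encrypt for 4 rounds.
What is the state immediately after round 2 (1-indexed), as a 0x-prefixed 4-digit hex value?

0x7A84

s_0 = plaintext = 0x6813
s_1 = Round(s_0, k_0) = 0x137A
s_2 = Round(s_1, k_1) = 0x7A84
s_3 = Round(s_2, k_2) = 0x84A3
s_4 = Round(s_3, k_3) = 0xA3FB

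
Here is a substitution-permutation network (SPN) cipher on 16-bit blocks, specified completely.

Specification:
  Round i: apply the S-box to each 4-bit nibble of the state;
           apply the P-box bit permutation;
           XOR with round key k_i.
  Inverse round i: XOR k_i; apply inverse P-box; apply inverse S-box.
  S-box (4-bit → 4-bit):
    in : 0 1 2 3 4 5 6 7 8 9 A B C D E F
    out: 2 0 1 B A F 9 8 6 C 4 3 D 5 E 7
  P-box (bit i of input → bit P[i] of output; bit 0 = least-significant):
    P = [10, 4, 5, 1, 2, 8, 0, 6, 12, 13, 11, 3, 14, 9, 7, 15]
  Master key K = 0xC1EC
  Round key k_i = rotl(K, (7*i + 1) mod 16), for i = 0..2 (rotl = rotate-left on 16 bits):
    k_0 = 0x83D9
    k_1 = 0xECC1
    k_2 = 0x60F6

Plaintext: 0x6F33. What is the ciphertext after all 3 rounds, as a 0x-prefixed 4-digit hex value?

0xE3C3

s_0 = plaintext = 0x6F33
s_1 = Round(s_0, k_0) = 0x7E8F
s_2 = Round(s_1, k_1) = 0x41F8
s_3 = Round(s_2, k_2) = 0xE3C3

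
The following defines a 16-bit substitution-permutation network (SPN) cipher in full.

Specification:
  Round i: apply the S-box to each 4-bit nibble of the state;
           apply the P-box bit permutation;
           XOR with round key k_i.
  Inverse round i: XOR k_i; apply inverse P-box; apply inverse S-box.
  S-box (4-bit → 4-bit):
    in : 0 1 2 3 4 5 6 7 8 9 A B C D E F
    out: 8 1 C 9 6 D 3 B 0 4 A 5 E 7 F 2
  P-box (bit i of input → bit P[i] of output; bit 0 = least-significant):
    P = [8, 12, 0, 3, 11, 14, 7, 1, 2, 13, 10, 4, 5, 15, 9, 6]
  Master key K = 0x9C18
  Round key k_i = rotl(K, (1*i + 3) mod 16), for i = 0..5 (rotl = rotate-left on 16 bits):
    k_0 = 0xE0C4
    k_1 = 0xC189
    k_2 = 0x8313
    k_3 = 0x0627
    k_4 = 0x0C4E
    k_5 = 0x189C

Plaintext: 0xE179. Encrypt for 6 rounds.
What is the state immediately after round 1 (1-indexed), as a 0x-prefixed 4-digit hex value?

s_0 = plaintext = 0xE179
s_1 = Round(s_0, k_0) = 0x2AA3
s_2 = Round(s_1, k_1) = 0xA2D3
s_3 = Round(s_2, k_2) = 0x4ECB
s_4 = Round(s_3, k_3) = 0xE1B0
s_5 = Round(s_4, k_4) = 0x86A2
s_6 = Round(s_5, k_5) = 0x7893

0x2AA3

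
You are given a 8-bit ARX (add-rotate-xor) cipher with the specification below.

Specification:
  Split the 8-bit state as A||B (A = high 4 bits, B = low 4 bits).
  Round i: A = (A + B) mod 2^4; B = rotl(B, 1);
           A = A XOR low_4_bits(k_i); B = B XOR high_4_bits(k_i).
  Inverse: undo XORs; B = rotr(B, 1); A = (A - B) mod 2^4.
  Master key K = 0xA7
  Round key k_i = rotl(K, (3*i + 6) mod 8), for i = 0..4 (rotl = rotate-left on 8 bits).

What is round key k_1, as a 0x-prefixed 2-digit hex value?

0x4F

K = 0xA7
k_0 = rotl(K, (3*0+6) mod 8) = rotl(K, 6) = 0xE9
k_1 = rotl(K, (3*1+6) mod 8) = rotl(K, 1) = 0x4F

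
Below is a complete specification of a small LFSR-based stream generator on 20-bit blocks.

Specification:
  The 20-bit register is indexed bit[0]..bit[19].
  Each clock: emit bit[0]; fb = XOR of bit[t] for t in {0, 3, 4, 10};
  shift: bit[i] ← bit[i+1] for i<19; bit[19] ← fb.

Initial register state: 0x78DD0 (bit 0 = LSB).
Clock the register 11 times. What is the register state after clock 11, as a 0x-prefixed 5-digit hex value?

reg_0 = 0x78DD0
clock 1: out=0, reg = 0x3C6E8
clock 2: out=0, reg = 0x1E374
clock 3: out=0, reg = 0x8F1BA
clock 4: out=0, reg = 0x478DD
clock 5: out=1, reg = 0xA3C6E
clock 6: out=0, reg = 0x51E37
clock 7: out=1, reg = 0xA8F1B
clock 8: out=1, reg = 0x5478D
clock 9: out=1, reg = 0xAA3C6
clock 10: out=0, reg = 0x551E3
clock 11: out=1, reg = 0xAA8F1

0xAA8F1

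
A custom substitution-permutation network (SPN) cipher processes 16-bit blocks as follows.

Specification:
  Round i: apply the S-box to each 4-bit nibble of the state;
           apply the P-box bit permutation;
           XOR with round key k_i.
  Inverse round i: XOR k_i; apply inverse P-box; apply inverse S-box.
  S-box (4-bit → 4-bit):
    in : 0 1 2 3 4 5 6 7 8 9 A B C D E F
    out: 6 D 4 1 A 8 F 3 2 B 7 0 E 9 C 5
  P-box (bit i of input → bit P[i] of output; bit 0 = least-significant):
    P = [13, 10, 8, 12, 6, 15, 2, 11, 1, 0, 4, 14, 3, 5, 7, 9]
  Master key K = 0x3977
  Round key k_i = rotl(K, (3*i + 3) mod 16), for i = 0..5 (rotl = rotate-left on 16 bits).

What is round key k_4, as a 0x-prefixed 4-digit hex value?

K = 0x3977
k_0 = rotl(K, (3*0+3) mod 16) = rotl(K, 3) = 0xCBB9
k_1 = rotl(K, (3*1+3) mod 16) = rotl(K, 6) = 0x5DCE
k_2 = rotl(K, (3*2+3) mod 16) = rotl(K, 9) = 0xEE72
k_3 = rotl(K, (3*3+3) mod 16) = rotl(K, 12) = 0x7397
k_4 = rotl(K, (3*4+3) mod 16) = rotl(K, 15) = 0x9CBB

0x9CBB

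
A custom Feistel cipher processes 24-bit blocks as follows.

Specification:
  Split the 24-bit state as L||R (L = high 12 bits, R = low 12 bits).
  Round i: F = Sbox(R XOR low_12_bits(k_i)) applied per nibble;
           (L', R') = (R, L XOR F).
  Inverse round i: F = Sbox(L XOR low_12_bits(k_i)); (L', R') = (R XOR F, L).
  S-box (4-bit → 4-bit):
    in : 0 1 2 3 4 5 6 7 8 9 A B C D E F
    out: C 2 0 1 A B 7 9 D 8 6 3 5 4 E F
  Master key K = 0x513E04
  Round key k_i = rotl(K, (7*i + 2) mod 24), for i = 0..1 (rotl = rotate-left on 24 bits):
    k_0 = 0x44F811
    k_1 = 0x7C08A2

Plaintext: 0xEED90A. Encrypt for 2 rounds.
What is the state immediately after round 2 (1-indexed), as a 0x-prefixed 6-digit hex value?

s_0 = plaintext = 0xEED90A
s_1 = Round(s_0, k_0) = 0x90ACCE
s_2 = Round(s_1, k_1) = 0xCCE37F

0xCCE37F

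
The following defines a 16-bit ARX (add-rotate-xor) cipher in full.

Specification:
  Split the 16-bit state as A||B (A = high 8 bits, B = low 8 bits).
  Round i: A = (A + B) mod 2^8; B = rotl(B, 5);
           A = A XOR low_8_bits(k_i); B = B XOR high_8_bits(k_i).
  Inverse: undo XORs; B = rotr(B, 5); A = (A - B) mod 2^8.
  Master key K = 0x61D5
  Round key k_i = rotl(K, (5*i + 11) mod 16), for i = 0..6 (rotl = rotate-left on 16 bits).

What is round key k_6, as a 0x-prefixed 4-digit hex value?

0xAAC3

K = 0x61D5
k_0 = rotl(K, (5*0+11) mod 16) = rotl(K, 11) = 0xAB0E
k_1 = rotl(K, (5*1+11) mod 16) = rotl(K, 0) = 0x61D5
k_2 = rotl(K, (5*2+11) mod 16) = rotl(K, 5) = 0x3AAC
k_3 = rotl(K, (5*3+11) mod 16) = rotl(K, 10) = 0x5587
k_4 = rotl(K, (5*4+11) mod 16) = rotl(K, 15) = 0xB0EA
k_5 = rotl(K, (5*5+11) mod 16) = rotl(K, 4) = 0x1D56
k_6 = rotl(K, (5*6+11) mod 16) = rotl(K, 9) = 0xAAC3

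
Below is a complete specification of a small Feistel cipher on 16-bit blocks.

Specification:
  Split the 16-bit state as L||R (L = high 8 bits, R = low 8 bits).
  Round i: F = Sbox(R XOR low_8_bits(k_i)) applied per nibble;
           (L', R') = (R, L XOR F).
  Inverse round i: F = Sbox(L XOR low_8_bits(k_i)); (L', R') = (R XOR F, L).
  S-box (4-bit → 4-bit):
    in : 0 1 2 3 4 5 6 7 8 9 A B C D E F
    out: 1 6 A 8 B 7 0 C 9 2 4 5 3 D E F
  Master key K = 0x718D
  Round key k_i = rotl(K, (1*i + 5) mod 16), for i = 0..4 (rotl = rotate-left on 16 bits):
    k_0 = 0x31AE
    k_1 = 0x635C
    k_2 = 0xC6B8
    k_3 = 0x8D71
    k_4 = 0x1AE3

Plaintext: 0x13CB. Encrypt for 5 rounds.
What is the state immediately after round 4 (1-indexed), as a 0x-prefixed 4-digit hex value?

0x2004

s_0 = plaintext = 0x13CB
s_1 = Round(s_0, k_0) = 0xCB14
s_2 = Round(s_1, k_1) = 0x1472
s_3 = Round(s_2, k_2) = 0x7220
s_4 = Round(s_3, k_3) = 0x2004
s_5 = Round(s_4, k_4) = 0x04CC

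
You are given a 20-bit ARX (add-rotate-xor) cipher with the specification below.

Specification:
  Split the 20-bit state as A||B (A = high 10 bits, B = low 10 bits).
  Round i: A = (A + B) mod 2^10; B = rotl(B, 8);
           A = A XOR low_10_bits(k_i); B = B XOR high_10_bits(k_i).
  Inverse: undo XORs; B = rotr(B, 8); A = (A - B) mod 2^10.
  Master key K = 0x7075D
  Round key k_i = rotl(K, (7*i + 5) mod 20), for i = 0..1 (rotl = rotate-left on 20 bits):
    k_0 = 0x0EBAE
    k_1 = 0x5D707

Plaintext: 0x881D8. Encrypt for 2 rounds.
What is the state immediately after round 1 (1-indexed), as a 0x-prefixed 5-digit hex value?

0x1584C

s_0 = plaintext = 0x881D8
s_1 = Round(s_0, k_0) = 0x1584C
s_2 = Round(s_1, k_1) = 0xE9566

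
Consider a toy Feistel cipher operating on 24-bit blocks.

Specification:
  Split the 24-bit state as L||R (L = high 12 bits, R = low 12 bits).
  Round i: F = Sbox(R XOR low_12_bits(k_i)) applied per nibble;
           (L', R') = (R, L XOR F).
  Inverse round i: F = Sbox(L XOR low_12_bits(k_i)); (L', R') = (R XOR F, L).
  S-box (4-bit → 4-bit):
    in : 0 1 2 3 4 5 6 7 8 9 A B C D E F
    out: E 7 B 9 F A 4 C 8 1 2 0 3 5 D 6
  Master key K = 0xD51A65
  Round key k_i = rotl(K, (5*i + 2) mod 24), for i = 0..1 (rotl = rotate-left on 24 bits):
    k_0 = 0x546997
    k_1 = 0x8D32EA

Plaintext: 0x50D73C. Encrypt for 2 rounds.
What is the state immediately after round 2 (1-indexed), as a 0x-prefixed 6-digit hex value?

0x82D500

s_0 = plaintext = 0x50D73C
s_1 = Round(s_0, k_0) = 0x73C82D
s_2 = Round(s_1, k_1) = 0x82D500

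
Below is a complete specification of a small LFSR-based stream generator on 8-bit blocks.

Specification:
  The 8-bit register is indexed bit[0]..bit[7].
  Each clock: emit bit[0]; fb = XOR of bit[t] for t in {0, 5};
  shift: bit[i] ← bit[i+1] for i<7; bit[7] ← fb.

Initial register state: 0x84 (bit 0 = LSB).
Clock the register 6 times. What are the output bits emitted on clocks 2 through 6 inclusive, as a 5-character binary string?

01000

reg_0 = 0x84
clock 1: out=0, reg = 0x42
clock 2: out=0, reg = 0x21
clock 3: out=1, reg = 0x10
clock 4: out=0, reg = 0x08
clock 5: out=0, reg = 0x04
clock 6: out=0, reg = 0x02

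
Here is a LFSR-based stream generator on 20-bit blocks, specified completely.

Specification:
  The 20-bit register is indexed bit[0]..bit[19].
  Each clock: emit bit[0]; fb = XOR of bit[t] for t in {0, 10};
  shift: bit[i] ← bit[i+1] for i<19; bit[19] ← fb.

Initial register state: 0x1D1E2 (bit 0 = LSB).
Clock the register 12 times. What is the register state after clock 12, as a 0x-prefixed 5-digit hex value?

reg_0 = 0x1D1E2
clock 1: out=0, reg = 0x0E8F1
clock 2: out=1, reg = 0x87478
clock 3: out=0, reg = 0xC3A3C
clock 4: out=0, reg = 0x61D1E
clock 5: out=0, reg = 0xB0E8F
clock 6: out=1, reg = 0x58747
clock 7: out=1, reg = 0x2C3A3
clock 8: out=1, reg = 0x961D1
clock 9: out=1, reg = 0xCB0E8
clock 10: out=0, reg = 0x65874
clock 11: out=0, reg = 0x32C3A
clock 12: out=0, reg = 0x9961D

0x9961D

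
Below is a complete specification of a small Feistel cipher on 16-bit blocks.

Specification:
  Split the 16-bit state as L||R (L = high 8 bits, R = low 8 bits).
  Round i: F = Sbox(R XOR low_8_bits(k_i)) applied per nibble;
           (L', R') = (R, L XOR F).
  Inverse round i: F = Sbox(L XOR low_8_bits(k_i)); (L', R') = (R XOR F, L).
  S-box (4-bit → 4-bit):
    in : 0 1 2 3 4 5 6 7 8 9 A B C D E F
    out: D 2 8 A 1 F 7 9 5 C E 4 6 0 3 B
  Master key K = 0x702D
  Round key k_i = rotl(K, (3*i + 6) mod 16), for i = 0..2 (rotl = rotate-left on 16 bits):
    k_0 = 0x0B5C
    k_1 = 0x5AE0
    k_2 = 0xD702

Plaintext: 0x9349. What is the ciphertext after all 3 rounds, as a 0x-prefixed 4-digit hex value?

s_0 = plaintext = 0x9349
s_1 = Round(s_0, k_0) = 0x49BC
s_2 = Round(s_1, k_1) = 0xBCBF
s_3 = Round(s_2, k_2) = 0xBFFC

0xBFFC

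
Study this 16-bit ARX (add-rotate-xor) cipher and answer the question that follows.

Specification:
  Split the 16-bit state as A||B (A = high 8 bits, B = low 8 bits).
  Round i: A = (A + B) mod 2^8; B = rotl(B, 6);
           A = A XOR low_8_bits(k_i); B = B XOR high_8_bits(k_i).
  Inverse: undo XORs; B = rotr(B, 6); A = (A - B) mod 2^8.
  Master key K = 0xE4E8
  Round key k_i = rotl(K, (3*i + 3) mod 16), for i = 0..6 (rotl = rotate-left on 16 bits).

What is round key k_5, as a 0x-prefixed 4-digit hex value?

0x93A3

K = 0xE4E8
k_0 = rotl(K, (3*0+3) mod 16) = rotl(K, 3) = 0x2747
k_1 = rotl(K, (3*1+3) mod 16) = rotl(K, 6) = 0x3A39
k_2 = rotl(K, (3*2+3) mod 16) = rotl(K, 9) = 0xD1C9
k_3 = rotl(K, (3*3+3) mod 16) = rotl(K, 12) = 0x8E4E
k_4 = rotl(K, (3*4+3) mod 16) = rotl(K, 15) = 0x7274
k_5 = rotl(K, (3*5+3) mod 16) = rotl(K, 2) = 0x93A3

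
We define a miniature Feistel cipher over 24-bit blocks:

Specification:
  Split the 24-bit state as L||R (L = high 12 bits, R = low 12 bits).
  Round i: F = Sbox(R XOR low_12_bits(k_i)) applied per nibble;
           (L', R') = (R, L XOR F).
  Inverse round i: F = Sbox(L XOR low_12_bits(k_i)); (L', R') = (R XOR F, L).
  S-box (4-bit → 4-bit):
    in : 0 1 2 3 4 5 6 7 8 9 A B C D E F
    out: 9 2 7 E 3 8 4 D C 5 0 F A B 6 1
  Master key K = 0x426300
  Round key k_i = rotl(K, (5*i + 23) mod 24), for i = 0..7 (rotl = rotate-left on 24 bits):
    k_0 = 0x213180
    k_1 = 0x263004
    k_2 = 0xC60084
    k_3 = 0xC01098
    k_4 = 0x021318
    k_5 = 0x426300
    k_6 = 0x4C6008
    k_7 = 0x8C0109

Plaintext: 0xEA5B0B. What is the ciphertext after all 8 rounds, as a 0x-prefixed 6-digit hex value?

0x657F98

s_0 = plaintext = 0xEA5B0B
s_1 = Round(s_0, k_0) = 0xB0BE6A
s_2 = Round(s_1, k_1) = 0xE6AD4D
s_3 = Round(s_2, k_2) = 0xD4D5CF
s_4 = Round(s_3, k_3) = 0x5CF5C0
s_5 = Round(s_4, k_4) = 0x5C0173
s_6 = Round(s_5, k_5) = 0x17321E
s_7 = Round(s_6, k_6) = 0x21E657
s_8 = Round(s_7, k_7) = 0x657F98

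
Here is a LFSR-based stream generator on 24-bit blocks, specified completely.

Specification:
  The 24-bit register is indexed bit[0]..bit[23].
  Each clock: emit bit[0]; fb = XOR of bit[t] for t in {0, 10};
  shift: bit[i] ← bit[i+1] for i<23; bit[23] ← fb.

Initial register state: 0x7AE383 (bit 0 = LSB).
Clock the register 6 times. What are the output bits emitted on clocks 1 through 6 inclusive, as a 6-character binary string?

110000

reg_0 = 0x7AE383
clock 1: out=1, reg = 0xBD71C1
clock 2: out=1, reg = 0xDEB8E0
clock 3: out=0, reg = 0x6F5C70
clock 4: out=0, reg = 0xB7AE38
clock 5: out=0, reg = 0xDBD71C
clock 6: out=0, reg = 0xEDEB8E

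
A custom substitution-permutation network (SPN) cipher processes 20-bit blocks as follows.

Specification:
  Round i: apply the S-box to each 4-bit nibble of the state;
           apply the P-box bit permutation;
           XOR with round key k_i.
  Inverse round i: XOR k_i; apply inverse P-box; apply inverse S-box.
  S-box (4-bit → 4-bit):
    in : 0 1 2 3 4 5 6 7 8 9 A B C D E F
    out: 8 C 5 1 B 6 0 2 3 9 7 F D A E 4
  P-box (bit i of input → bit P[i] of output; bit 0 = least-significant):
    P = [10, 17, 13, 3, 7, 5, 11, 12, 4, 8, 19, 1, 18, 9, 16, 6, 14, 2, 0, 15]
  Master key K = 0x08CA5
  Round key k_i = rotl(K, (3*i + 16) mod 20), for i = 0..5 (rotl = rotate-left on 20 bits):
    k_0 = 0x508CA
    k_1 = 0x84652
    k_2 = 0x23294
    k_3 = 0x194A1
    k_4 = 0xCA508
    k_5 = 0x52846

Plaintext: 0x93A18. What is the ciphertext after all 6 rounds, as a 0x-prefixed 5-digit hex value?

0x61730

s_0 = plaintext = 0x93A18
s_1 = Round(s_0, k_0) = 0xBD5DA
s_2 = Round(s_1, k_1) = 0x2B137
s_3 = Round(s_2, k_2) = 0xD7057
s_4 = Round(s_3, k_3) = 0x31E87
s_5 = Round(s_4, k_4) = 0x7E4EA
s_6 = Round(s_5, k_5) = 0x61730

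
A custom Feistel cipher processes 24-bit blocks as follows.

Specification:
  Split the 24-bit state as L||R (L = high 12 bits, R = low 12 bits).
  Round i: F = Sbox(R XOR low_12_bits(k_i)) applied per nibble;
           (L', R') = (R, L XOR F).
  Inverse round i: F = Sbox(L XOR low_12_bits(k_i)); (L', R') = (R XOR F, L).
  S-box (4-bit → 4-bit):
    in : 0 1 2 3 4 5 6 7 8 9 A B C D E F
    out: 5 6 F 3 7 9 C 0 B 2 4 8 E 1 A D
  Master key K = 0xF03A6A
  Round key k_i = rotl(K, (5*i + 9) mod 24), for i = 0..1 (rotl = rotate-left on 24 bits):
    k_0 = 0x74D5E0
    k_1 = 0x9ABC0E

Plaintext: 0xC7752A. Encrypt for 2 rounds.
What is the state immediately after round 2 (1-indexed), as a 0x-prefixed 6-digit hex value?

s_0 = plaintext = 0xC7752A
s_1 = Round(s_0, k_0) = 0x52A993
s_2 = Round(s_1, k_1) = 0x993C0B

0x993C0B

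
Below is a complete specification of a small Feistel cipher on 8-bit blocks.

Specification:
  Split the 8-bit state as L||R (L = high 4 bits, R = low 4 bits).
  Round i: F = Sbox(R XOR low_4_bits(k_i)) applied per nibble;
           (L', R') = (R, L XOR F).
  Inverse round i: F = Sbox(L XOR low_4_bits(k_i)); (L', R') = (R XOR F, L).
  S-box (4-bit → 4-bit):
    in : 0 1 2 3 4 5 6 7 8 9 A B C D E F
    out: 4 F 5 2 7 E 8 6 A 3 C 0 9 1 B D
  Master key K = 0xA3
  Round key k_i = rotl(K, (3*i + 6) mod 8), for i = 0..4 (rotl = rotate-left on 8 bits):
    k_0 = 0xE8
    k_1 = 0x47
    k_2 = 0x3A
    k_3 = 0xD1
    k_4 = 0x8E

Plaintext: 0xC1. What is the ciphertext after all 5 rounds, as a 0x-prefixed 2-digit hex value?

s_0 = plaintext = 0xC1
s_1 = Round(s_0, k_0) = 0x1F
s_2 = Round(s_1, k_1) = 0xFB
s_3 = Round(s_2, k_2) = 0xB0
s_4 = Round(s_3, k_3) = 0x04
s_5 = Round(s_4, k_4) = 0x4C

0x4C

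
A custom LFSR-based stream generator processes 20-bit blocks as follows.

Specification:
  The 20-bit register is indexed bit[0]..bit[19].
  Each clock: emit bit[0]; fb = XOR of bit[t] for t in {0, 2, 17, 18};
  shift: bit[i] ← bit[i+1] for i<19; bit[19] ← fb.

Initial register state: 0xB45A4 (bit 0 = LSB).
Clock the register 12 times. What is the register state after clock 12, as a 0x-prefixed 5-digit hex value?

0x412B4

reg_0 = 0xB45A4
clock 1: out=0, reg = 0x5A2D2
clock 2: out=0, reg = 0xAD169
clock 3: out=1, reg = 0x568B4
clock 4: out=0, reg = 0x2B45A
clock 5: out=0, reg = 0x95A2D
clock 6: out=1, reg = 0x4AD16
clock 7: out=0, reg = 0x2568B
clock 8: out=1, reg = 0x12B45
clock 9: out=1, reg = 0x095A2
clock 10: out=0, reg = 0x04AD1
clock 11: out=1, reg = 0x82568
clock 12: out=0, reg = 0x412B4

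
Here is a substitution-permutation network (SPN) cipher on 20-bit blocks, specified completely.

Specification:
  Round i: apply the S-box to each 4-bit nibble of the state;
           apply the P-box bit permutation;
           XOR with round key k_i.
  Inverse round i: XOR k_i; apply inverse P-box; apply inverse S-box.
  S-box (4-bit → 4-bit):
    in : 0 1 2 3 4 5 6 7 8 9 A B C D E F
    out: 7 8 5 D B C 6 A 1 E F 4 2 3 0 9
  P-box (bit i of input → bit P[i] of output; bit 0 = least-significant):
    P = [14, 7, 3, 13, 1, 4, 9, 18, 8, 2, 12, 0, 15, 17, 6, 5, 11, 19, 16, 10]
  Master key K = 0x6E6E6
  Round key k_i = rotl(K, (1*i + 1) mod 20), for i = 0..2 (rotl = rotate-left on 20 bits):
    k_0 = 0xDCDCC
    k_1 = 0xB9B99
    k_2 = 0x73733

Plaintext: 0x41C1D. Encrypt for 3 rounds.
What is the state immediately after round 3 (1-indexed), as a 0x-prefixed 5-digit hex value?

0x67655

s_0 = plaintext = 0x41C1D
s_1 = Round(s_0, k_0) = 0x18168
s_2 = Round(s_1, k_1) = 0xB5D88
s_3 = Round(s_2, k_2) = 0x67655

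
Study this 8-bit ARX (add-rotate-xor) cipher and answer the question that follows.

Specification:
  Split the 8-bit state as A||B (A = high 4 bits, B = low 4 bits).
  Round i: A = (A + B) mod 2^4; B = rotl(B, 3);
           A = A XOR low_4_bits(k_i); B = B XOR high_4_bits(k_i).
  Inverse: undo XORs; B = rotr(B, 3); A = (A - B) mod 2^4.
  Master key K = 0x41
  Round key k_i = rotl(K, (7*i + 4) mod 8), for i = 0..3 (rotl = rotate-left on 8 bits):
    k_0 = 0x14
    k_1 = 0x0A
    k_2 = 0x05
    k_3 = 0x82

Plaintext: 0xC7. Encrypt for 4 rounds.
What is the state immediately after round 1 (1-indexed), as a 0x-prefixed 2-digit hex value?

s_0 = plaintext = 0xC7
s_1 = Round(s_0, k_0) = 0x7A
s_2 = Round(s_1, k_1) = 0xB5
s_3 = Round(s_2, k_2) = 0x5A
s_4 = Round(s_3, k_3) = 0xDD

0x7A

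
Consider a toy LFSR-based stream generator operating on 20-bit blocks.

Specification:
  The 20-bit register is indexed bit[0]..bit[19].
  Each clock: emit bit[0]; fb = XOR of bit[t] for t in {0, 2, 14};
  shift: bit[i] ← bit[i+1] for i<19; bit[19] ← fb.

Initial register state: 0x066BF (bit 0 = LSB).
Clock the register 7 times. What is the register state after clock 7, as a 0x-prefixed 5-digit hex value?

reg_0 = 0x066BF
clock 1: out=1, reg = 0x8335F
clock 2: out=1, reg = 0x419AF
clock 3: out=1, reg = 0x20CD7
clock 4: out=1, reg = 0x1066B
clock 5: out=1, reg = 0x88335
clock 6: out=1, reg = 0x4419A
clock 7: out=0, reg = 0xA20CD

0xA20CD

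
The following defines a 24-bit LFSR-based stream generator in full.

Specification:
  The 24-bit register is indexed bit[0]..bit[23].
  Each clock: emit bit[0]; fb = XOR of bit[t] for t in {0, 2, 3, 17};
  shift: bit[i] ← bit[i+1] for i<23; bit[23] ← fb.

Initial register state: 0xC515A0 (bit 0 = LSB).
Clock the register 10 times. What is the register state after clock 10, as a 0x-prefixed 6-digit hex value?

reg_0 = 0xC515A0
clock 1: out=0, reg = 0x628AD0
clock 2: out=0, reg = 0xB14568
clock 3: out=0, reg = 0xD8A2B4
clock 4: out=0, reg = 0xEC515A
clock 5: out=0, reg = 0xF628AD
clock 6: out=1, reg = 0x7B1456
clock 7: out=0, reg = 0x3D8A2B
clock 8: out=1, reg = 0x1EC515
clock 9: out=1, reg = 0x8F628A
clock 10: out=0, reg = 0x47B145

0x47B145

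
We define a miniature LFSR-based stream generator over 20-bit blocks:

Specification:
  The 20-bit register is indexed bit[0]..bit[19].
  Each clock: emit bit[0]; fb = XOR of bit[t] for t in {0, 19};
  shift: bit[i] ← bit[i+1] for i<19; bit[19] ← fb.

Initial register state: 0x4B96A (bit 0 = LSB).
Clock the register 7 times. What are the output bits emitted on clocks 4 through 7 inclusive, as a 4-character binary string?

reg_0 = 0x4B96A
clock 1: out=0, reg = 0x25CB5
clock 2: out=1, reg = 0x92E5A
clock 3: out=0, reg = 0xC972D
clock 4: out=1, reg = 0x64B96
clock 5: out=0, reg = 0x325CB
clock 6: out=1, reg = 0x992E5
clock 7: out=1, reg = 0x4C972

1011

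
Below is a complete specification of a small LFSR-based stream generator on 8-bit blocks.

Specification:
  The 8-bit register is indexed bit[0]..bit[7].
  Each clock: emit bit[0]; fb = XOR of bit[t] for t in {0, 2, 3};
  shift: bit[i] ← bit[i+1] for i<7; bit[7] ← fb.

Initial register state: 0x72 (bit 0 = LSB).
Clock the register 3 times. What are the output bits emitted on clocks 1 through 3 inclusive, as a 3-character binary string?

reg_0 = 0x72
clock 1: out=0, reg = 0x39
clock 2: out=1, reg = 0x1C
clock 3: out=0, reg = 0x0E

010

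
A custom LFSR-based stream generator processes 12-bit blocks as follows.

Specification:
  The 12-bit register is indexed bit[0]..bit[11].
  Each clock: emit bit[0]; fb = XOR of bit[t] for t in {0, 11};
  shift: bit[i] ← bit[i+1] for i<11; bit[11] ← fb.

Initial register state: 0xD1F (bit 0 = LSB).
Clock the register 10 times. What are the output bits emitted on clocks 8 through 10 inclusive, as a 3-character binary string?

reg_0 = 0xD1F
clock 1: out=1, reg = 0x68F
clock 2: out=1, reg = 0xB47
clock 3: out=1, reg = 0x5A3
clock 4: out=1, reg = 0xAD1
clock 5: out=1, reg = 0x568
clock 6: out=0, reg = 0x2B4
clock 7: out=0, reg = 0x15A
clock 8: out=0, reg = 0x0AD
clock 9: out=1, reg = 0x856
clock 10: out=0, reg = 0xC2B

010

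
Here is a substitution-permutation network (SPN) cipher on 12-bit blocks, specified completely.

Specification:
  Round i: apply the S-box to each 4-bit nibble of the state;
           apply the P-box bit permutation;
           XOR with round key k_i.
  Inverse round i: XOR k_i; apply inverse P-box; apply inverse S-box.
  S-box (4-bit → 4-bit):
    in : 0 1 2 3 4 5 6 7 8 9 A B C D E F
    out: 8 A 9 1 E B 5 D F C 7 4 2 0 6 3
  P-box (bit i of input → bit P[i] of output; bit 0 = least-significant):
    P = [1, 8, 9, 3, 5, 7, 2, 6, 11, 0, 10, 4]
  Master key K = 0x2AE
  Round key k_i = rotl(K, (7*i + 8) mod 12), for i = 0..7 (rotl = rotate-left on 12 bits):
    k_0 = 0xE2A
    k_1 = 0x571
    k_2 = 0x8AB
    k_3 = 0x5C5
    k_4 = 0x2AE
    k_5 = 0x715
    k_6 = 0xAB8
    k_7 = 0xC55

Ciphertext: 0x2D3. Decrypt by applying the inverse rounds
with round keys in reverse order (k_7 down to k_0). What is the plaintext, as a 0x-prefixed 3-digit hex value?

s_0 = ciphertext = 0x2D3
s_1 = InvRound(s_0, k_7) = 0x6E6
s_2 = InvRound(s_1, k_6) = 0x792
s_3 = InvRound(s_2, k_5) = 0xCE3
s_4 = InvRound(s_3, k_4) = 0xA99
s_5 = InvRound(s_4, k_3) = 0x794
s_6 = InvRound(s_5, k_2) = 0x868
s_7 = InvRound(s_6, k_1) = 0x8D1
s_8 = InvRound(s_7, k_0) = 0x457

0x457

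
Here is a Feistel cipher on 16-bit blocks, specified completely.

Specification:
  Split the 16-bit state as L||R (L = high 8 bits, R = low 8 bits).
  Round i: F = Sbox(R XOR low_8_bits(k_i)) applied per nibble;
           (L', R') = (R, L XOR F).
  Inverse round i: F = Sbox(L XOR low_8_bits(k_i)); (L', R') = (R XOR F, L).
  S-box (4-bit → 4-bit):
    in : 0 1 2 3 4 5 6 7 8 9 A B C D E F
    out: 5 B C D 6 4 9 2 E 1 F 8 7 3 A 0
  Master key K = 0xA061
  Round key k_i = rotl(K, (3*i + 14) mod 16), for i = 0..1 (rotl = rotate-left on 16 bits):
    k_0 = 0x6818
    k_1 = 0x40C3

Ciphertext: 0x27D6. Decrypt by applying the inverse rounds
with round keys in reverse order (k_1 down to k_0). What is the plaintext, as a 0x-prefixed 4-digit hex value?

s_0 = ciphertext = 0x27D6
s_1 = InvRound(s_0, k_1) = 0x7027
s_2 = InvRound(s_1, k_0) = 0xB970

0xB970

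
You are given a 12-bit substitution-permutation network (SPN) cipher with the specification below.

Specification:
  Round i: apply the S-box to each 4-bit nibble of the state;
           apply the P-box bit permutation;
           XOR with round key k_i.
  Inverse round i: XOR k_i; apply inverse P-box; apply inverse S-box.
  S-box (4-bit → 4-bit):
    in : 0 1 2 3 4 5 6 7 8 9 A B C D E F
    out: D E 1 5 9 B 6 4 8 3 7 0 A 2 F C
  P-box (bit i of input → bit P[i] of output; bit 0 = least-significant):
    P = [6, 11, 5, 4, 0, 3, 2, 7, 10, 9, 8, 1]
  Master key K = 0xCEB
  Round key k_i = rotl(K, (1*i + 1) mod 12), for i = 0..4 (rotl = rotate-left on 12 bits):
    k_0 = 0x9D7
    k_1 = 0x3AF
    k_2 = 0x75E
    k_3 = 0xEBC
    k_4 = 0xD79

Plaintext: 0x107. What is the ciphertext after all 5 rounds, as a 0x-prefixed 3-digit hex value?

s_0 = plaintext = 0x107
s_1 = Round(s_0, k_0) = 0xA70
s_2 = Round(s_1, k_1) = 0x4DB
s_3 = Round(s_2, k_2) = 0x354
s_4 = Round(s_3, k_3) = 0xB65
s_5 = Round(s_4, k_4) = 0x525

0x525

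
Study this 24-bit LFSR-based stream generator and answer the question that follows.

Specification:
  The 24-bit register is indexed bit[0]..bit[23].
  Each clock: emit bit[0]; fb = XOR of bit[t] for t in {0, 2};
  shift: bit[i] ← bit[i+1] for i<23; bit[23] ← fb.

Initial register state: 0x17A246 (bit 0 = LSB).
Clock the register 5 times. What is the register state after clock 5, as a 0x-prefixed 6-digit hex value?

reg_0 = 0x17A246
clock 1: out=0, reg = 0x8BD123
clock 2: out=1, reg = 0xC5E891
clock 3: out=1, reg = 0xE2F448
clock 4: out=0, reg = 0x717A24
clock 5: out=0, reg = 0xB8BD12

0xB8BD12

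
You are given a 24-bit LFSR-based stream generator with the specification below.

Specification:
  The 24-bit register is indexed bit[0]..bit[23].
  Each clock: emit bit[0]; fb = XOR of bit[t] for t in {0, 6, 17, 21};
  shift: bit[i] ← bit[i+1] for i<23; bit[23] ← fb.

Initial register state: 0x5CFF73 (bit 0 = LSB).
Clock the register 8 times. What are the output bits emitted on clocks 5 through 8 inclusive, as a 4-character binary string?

reg_0 = 0x5CFF73
clock 1: out=1, reg = 0x2E7FB9
clock 2: out=1, reg = 0x973FDC
clock 3: out=0, reg = 0x4B9FEE
clock 4: out=0, reg = 0x25CFF7
clock 5: out=1, reg = 0x92E7FB
clock 6: out=1, reg = 0xC973FD
clock 7: out=1, reg = 0x64B9FE
clock 8: out=0, reg = 0x325CFF

1110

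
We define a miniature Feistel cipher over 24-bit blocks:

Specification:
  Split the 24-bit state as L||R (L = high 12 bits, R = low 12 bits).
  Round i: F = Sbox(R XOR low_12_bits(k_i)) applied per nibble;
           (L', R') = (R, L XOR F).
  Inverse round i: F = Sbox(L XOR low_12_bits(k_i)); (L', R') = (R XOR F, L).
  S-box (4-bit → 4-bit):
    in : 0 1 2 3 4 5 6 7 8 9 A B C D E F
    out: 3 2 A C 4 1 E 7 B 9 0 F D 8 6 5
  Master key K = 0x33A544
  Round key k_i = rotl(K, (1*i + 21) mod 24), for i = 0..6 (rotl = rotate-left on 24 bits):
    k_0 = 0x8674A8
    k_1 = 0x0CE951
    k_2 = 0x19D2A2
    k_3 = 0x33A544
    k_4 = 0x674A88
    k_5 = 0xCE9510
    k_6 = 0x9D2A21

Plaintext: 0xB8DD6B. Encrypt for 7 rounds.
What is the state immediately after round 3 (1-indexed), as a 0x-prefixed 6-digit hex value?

0x258101

s_0 = plaintext = 0xB8DD6B
s_1 = Round(s_0, k_0) = 0xD6B251
s_2 = Round(s_1, k_1) = 0x251258
s_3 = Round(s_2, k_2) = 0x258101
s_4 = Round(s_3, k_3) = 0x101619
s_5 = Round(s_4, k_4) = 0x619C93
s_6 = Round(s_5, k_5) = 0xC93FA5
s_7 = Round(s_6, k_6) = 0xFA5D27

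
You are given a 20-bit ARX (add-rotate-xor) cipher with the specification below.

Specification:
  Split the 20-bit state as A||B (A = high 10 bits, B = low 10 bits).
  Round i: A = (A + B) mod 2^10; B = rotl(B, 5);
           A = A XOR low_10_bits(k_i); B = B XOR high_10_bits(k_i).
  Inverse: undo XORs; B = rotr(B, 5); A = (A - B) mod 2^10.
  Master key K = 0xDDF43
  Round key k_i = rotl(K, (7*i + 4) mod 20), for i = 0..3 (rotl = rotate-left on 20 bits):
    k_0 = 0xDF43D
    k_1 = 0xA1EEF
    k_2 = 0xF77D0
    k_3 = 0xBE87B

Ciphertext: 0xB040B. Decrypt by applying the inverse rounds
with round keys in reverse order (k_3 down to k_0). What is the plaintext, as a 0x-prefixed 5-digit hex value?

s_0 = ciphertext = 0xB040B
s_1 = InvRound(s_0, k_3) = 0x20E37
s_2 = InvRound(s_1, k_2) = 0x8114F
s_3 = InvRound(s_2, k_1) = 0xF351E
s_4 = InvRound(s_3, k_0) = 0xDF473

0xDF473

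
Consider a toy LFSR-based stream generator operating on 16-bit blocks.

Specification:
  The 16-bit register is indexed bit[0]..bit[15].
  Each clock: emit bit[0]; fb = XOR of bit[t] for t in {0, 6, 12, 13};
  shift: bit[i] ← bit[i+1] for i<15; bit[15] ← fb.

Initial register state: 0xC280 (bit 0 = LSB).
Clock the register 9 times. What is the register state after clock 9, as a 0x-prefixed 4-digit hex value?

reg_0 = 0xC280
clock 1: out=0, reg = 0x6140
clock 2: out=0, reg = 0x30A0
clock 3: out=0, reg = 0x1850
clock 4: out=0, reg = 0x0C28
clock 5: out=0, reg = 0x0614
clock 6: out=0, reg = 0x030A
clock 7: out=0, reg = 0x0185
clock 8: out=1, reg = 0x80C2
clock 9: out=0, reg = 0xC061

0xC061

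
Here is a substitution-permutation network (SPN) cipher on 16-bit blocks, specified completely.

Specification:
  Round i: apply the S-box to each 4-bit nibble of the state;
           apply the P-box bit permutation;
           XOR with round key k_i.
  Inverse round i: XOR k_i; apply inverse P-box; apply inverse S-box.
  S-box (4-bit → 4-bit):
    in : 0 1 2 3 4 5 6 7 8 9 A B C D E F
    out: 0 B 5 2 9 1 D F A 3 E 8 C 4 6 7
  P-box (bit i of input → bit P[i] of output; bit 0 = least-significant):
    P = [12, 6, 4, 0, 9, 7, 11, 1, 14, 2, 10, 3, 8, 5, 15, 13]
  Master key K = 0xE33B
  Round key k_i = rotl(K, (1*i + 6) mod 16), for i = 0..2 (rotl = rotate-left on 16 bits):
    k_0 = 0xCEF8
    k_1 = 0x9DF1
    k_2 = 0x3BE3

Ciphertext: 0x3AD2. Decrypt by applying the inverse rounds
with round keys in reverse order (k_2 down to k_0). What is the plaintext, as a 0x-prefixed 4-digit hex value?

s_0 = ciphertext = 0x3AD2
s_1 = InvRound(s_0, k_2) = 0x900C
s_2 = InvRound(s_1, k_1) = 0x9AEA
s_3 = InvRound(s_2, k_0) = 0x02B2

0x02B2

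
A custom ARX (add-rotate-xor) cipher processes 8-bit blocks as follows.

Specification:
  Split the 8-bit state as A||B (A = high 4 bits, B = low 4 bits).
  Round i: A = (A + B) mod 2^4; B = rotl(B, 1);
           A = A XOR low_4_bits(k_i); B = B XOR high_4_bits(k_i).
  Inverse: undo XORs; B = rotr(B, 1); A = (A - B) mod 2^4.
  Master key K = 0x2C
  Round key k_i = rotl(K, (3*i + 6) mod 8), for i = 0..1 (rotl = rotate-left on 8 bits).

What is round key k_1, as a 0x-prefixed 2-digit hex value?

0x58

K = 0x2C
k_0 = rotl(K, (3*0+6) mod 8) = rotl(K, 6) = 0x0B
k_1 = rotl(K, (3*1+6) mod 8) = rotl(K, 1) = 0x58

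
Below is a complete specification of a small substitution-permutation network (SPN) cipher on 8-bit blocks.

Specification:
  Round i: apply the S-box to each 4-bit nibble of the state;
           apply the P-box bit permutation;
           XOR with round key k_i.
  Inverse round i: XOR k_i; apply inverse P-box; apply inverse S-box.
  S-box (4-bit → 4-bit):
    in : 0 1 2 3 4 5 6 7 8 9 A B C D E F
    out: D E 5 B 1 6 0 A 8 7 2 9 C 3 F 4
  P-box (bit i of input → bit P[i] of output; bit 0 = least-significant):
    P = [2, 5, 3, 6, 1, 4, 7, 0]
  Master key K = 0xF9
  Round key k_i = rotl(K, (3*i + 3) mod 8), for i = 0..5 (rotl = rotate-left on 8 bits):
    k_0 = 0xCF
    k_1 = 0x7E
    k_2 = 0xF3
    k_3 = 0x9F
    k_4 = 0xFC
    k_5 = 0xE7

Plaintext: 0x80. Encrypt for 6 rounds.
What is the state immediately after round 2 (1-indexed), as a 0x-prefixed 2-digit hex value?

s_0 = plaintext = 0x80
s_1 = Round(s_0, k_0) = 0x82
s_2 = Round(s_1, k_1) = 0x73
s_3 = Round(s_2, k_2) = 0x86
s_4 = Round(s_3, k_3) = 0x9E
s_5 = Round(s_4, k_4) = 0x02
s_6 = Round(s_5, k_5) = 0x68

0x73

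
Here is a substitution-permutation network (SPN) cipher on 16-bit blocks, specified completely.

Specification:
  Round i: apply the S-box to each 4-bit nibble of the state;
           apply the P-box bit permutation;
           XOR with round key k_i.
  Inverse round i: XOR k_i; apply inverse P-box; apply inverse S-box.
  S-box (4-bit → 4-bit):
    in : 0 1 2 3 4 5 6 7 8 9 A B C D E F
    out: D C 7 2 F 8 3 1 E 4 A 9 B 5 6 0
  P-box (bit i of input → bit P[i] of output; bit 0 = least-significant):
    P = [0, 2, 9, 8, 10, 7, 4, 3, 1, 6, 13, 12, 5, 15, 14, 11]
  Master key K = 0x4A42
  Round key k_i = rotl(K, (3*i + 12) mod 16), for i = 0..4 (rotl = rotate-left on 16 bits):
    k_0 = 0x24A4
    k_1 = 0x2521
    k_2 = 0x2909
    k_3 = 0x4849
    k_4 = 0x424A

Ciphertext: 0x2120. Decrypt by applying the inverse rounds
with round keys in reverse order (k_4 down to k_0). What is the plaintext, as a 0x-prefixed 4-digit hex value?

s_0 = ciphertext = 0x2120
s_1 = InvRound(s_0, k_4) = 0xD251
s_2 = InvRound(s_1, k_3) = 0xA519
s_3 = InvRound(s_2, k_2) = 0xAFDF
s_4 = InvRound(s_3, k_1) = 0xC68E
s_5 = InvRound(s_4, k_0) = 0x2D59

0x2D59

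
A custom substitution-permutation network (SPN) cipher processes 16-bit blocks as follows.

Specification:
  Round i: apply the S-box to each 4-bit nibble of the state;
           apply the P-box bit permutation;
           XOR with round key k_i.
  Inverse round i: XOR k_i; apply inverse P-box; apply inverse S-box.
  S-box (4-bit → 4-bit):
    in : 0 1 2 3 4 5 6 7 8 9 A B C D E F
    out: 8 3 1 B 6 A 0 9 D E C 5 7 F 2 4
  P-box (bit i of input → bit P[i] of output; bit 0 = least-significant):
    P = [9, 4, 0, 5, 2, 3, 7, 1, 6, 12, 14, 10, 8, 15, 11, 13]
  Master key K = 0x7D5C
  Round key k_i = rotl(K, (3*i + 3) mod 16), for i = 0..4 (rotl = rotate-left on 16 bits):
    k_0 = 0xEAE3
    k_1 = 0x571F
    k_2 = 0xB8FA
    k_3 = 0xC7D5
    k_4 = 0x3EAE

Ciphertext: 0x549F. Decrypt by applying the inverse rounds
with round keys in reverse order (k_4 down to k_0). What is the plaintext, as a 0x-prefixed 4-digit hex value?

s_0 = ciphertext = 0x549F
s_1 = InvRound(s_0, k_4) = 0xAF6D
s_2 = InvRound(s_1, k_3) = 0xAF45
s_3 = InvRound(s_2, k_2) = 0x25DD
s_4 = InvRound(s_3, k_1) = 0x0CA2
s_5 = InvRound(s_4, k_0) = 0x586B

0x586B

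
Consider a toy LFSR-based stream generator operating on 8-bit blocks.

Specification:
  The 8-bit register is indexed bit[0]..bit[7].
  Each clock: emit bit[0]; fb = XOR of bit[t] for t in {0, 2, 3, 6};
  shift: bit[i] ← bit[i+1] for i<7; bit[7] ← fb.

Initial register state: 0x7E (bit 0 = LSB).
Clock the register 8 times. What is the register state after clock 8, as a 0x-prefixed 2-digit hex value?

0xC3

reg_0 = 0x7E
clock 1: out=0, reg = 0xBF
clock 2: out=1, reg = 0xDF
clock 3: out=1, reg = 0x6F
clock 4: out=1, reg = 0x37
clock 5: out=1, reg = 0x1B
clock 6: out=1, reg = 0x0D
clock 7: out=1, reg = 0x86
clock 8: out=0, reg = 0xC3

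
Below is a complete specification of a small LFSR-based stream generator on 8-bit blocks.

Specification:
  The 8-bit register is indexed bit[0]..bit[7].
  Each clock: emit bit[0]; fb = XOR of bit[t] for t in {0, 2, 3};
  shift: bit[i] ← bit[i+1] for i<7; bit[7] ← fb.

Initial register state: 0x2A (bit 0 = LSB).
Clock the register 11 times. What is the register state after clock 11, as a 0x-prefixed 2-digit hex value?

reg_0 = 0x2A
clock 1: out=0, reg = 0x95
clock 2: out=1, reg = 0x4A
clock 3: out=0, reg = 0xA5
clock 4: out=1, reg = 0x52
clock 5: out=0, reg = 0x29
clock 6: out=1, reg = 0x14
clock 7: out=0, reg = 0x8A
clock 8: out=0, reg = 0xC5
clock 9: out=1, reg = 0x62
clock 10: out=0, reg = 0x31
clock 11: out=1, reg = 0x98

0x98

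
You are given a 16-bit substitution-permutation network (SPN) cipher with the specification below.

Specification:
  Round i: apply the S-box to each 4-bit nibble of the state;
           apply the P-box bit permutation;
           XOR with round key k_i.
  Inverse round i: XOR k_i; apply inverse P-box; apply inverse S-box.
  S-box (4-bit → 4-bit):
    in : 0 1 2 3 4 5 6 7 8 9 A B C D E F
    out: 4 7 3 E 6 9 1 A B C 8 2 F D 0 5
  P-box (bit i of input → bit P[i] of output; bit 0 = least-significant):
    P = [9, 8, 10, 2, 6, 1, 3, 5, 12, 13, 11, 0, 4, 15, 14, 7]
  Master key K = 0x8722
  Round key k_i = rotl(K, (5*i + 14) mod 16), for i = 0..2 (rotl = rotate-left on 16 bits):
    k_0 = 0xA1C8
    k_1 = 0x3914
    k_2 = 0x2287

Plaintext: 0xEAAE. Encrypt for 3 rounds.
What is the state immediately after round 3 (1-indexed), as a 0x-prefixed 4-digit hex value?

s_0 = plaintext = 0xEAAE
s_1 = Round(s_0, k_0) = 0xA1E9
s_2 = Round(s_1, k_1) = 0x0590
s_3 = Round(s_2, k_2) = 0x76AE

0x76AE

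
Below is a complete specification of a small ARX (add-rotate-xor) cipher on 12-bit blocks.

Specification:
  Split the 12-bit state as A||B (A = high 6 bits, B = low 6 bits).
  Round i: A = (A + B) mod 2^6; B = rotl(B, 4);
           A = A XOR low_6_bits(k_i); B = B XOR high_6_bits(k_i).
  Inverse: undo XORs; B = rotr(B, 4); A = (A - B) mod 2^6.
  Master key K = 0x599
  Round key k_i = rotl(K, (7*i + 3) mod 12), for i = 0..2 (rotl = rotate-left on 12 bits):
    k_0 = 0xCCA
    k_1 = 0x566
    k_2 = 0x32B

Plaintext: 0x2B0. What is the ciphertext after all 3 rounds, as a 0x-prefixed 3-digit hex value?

s_0 = plaintext = 0x2B0
s_1 = Round(s_0, k_0) = 0xC3F
s_2 = Round(s_1, k_1) = 0x26A
s_3 = Round(s_2, k_2) = 0x626

0x626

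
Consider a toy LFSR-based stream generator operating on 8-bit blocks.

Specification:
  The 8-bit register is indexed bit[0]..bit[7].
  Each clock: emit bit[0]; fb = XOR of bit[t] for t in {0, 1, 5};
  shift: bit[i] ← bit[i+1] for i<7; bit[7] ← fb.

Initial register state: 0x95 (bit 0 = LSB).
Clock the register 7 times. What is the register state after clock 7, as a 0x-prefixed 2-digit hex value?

reg_0 = 0x95
clock 1: out=1, reg = 0xCA
clock 2: out=0, reg = 0xE5
clock 3: out=1, reg = 0x72
clock 4: out=0, reg = 0x39
clock 5: out=1, reg = 0x1C
clock 6: out=0, reg = 0x0E
clock 7: out=0, reg = 0x87

0x87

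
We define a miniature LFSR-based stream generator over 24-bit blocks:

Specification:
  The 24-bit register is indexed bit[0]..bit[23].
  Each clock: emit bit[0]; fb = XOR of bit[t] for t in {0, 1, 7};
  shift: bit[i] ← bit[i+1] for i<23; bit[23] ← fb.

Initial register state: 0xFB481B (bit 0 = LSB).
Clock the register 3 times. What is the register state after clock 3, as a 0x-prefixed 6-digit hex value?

0xDF6903

reg_0 = 0xFB481B
clock 1: out=1, reg = 0x7DA40D
clock 2: out=1, reg = 0xBED206
clock 3: out=0, reg = 0xDF6903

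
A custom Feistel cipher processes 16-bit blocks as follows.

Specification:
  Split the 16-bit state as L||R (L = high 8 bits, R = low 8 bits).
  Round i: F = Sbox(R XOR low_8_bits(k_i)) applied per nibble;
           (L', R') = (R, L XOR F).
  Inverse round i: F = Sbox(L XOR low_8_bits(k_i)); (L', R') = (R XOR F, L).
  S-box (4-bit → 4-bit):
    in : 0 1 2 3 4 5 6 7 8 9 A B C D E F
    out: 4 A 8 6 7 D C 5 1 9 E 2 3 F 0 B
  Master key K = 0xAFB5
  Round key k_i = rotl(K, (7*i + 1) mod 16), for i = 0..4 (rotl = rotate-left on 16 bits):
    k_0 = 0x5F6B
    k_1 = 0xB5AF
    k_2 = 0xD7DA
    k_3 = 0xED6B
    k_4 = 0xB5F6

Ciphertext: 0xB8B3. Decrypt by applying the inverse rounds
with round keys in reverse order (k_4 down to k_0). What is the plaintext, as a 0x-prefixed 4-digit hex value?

s_0 = ciphertext = 0xB8B3
s_1 = InvRound(s_0, k_4) = 0xC3B8
s_2 = InvRound(s_1, k_3) = 0x59C3
s_3 = InvRound(s_2, k_2) = 0xD559
s_4 = InvRound(s_3, k_1) = 0x07D5
s_5 = InvRound(s_4, k_0) = 0x1607

0x1607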